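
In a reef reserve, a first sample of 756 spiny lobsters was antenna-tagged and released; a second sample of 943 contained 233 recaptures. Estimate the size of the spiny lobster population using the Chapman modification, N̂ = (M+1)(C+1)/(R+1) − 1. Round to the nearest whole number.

N̂ = (756+1)(943+1)/(233+1) − 1 = 757·944/234 − 1
= 714608/234 − 1 ≈ 3053.9 − 1 ≈ 3052.9 → 3053

N ≈ 3053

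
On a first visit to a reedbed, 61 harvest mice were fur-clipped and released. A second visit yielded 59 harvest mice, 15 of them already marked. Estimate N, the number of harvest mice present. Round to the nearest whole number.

Lincoln-Petersen assumes M/N = R/C, so N = M·C / R.
N = (61 × 59) / 15 = 3599 / 15 ≈ 239.9 → 240

N ≈ 240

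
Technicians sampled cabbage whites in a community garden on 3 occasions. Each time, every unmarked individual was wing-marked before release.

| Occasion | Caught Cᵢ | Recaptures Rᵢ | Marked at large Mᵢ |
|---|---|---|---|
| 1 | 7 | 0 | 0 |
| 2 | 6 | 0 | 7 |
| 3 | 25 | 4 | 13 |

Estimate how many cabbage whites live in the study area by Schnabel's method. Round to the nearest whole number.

N ≈ 92

Σ MᵢCᵢ = 0·7 + 7·6 + 13·25 = 0 + 42 + 325 = 367
Σ Rᵢ = 0 + 0 + 4 = 4
N̂ = 367 / 4 ≈ 91.8 → 92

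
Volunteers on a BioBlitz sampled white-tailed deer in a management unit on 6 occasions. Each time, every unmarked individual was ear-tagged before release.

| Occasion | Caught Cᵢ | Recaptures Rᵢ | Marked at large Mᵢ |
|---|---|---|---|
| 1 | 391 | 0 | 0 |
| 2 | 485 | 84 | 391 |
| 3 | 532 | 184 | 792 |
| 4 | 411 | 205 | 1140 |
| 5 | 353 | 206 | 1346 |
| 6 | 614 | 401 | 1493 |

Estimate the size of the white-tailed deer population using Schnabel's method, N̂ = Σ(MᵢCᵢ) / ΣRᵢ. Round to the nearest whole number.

N ≈ 2288

Σ MᵢCᵢ = 0·391 + 391·485 + 792·532 + 1140·411 + 1346·353 + 1493·614 = 0 + 189635 + 421344 + 468540 + 475138 + 916702 = 2471359
Σ Rᵢ = 0 + 84 + 184 + 205 + 206 + 401 = 1080
N̂ = 2471359 / 1080 ≈ 2288.3 → 2288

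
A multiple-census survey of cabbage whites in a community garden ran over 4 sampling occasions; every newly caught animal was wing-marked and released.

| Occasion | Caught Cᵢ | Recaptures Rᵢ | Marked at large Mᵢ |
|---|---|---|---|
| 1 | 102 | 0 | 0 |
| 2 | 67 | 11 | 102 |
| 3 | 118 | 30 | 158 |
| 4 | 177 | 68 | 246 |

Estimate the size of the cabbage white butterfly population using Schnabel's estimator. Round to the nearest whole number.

N ≈ 633

Σ MᵢCᵢ = 0·102 + 102·67 + 158·118 + 246·177 = 0 + 6834 + 18644 + 43542 = 69020
Σ Rᵢ = 0 + 11 + 30 + 68 = 109
N̂ = 69020 / 109 ≈ 633.2 → 633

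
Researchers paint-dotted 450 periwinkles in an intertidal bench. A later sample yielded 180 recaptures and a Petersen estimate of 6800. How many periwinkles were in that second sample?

C = 2720

From N = M·C/R: C = N·R / M = 6800·180 / 450 = 1224000 / 450 = 2720.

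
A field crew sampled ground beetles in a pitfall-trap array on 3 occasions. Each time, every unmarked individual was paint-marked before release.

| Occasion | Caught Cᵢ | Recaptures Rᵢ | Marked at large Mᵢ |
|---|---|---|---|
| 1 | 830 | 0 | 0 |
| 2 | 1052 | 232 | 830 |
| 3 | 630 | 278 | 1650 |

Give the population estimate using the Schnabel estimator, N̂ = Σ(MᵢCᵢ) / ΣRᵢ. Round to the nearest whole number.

N ≈ 3750

Σ MᵢCᵢ = 0·830 + 830·1052 + 1650·630 = 0 + 873160 + 1039500 = 1912660
Σ Rᵢ = 0 + 232 + 278 = 510
N̂ = 1912660 / 510 ≈ 3750.3 → 3750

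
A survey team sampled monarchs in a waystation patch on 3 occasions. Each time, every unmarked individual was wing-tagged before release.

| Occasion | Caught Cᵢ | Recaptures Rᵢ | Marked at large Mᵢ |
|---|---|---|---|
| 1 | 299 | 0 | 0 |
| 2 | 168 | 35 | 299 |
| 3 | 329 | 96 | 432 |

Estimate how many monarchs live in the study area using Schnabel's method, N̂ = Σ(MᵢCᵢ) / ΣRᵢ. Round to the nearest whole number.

Σ MᵢCᵢ = 0·299 + 299·168 + 432·329 = 0 + 50232 + 142128 = 192360
Σ Rᵢ = 0 + 35 + 96 = 131
N̂ = 192360 / 131 ≈ 1468.4 → 1468

N ≈ 1468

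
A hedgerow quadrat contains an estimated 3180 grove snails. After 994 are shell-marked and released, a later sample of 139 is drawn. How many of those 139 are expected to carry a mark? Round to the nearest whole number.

expected recaptures ≈ 43

Expected recaptures E[R] = M·C / N.
E[R] = 994 × 139 / 3180 = 138166 / 3180 ≈ 43.4 → 43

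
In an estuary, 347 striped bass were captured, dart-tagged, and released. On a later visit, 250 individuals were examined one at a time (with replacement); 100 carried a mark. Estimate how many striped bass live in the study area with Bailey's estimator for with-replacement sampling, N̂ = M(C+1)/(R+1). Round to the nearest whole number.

N ≈ 862

N̂ = 347·(250+1)/(100+1) = 347·251/101 = 87097/101 ≈ 862.3 → 862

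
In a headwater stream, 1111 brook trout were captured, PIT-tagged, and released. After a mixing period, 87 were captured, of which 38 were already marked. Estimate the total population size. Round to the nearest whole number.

The marked fraction in the recapture sample should equal the marked fraction in the population: 38/87 = 1111/N.
N = (1111 × 87) / 38 = 96657 / 38 ≈ 2543.6 → 2544

N ≈ 2544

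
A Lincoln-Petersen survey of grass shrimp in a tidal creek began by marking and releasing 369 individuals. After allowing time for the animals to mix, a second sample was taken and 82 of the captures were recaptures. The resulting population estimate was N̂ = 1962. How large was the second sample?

C = 436

From N = M·C/R: C = N·R / M = 1962·82 / 369 = 160884 / 369 = 436.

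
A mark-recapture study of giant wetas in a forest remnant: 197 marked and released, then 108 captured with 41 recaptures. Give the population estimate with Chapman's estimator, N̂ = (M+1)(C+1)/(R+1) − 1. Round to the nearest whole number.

N ≈ 513

N̂ = (197+1)(108+1)/(41+1) − 1 = 198·109/42 − 1
= 21582/42 − 1 ≈ 513.9 − 1 ≈ 512.9 → 513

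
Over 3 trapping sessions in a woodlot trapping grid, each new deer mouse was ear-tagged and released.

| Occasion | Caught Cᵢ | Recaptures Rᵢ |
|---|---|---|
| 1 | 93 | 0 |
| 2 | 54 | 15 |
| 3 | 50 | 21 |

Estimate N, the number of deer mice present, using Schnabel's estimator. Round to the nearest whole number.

N ≈ 323

Marked at large before each occasion: Mᵢ = Σⱼ<ᵢ (Cⱼ − Rⱼ) → M1=0, M2=93, M3=132
Σ MᵢCᵢ = 0·93 + 93·54 + 132·50 = 0 + 5022 + 6600 = 11622
Σ Rᵢ = 0 + 15 + 21 = 36
N̂ = 11622 / 36 ≈ 322.8 → 323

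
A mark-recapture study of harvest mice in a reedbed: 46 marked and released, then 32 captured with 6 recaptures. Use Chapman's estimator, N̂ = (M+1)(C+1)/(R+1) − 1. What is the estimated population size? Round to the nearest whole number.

N ≈ 221

N̂ = (46+1)(32+1)/(6+1) − 1 = 47·33/7 − 1
= 1551/7 − 1 ≈ 221.6 − 1 ≈ 220.6 → 221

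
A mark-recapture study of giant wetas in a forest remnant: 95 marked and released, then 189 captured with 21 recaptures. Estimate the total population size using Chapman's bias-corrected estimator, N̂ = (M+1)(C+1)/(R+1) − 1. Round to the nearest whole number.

N̂ = (95+1)(189+1)/(21+1) − 1 = 96·190/22 − 1
= 18240/22 − 1 ≈ 829.1 − 1 ≈ 828.1 → 828

N ≈ 828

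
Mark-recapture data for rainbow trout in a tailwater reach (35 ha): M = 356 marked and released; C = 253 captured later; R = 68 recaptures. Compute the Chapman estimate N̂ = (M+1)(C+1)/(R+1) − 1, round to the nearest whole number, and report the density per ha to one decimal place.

N̂ = 357·254/69 − 1 = 90678/69 − 1 ≈ 1313.2 → 1313
Density = N̂ / area = 1313 / 35 ≈ 37.51 → 37.5 per ha

density ≈ 37.5 rainbow trout per ha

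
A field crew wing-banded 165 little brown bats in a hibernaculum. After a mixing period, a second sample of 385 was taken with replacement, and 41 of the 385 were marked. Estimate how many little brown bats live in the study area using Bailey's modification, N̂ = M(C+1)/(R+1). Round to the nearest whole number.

N̂ = 165·(385+1)/(41+1) = 165·386/42 = 63690/42 ≈ 1516.4 → 1516

N ≈ 1516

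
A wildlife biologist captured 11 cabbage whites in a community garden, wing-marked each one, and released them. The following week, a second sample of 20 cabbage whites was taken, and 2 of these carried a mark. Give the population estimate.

Lincoln-Petersen assumes M/N = R/C, so N = M·C / R.
N = (11 × 20) / 2 = 220 / 2 = 110

N = 110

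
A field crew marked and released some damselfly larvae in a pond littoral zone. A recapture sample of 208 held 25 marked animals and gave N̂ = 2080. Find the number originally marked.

M = 250

From N = M·C/R: M = N·R / C = 2080·25 / 208 = 52000 / 208 = 250.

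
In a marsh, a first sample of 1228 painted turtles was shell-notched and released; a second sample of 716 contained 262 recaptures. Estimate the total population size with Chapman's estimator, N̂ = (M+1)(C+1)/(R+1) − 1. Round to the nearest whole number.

N ≈ 3350

N̂ = (1228+1)(716+1)/(262+1) − 1 = 1229·717/263 − 1
= 881193/263 − 1 ≈ 3350.5 − 1 ≈ 3349.5 → 3350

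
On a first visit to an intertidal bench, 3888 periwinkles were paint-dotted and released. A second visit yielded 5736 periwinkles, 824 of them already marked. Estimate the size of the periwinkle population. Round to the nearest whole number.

N = (3888 × 5736) / 824 = 22301568 / 824 ≈ 27065.0 → 27065

N ≈ 27,065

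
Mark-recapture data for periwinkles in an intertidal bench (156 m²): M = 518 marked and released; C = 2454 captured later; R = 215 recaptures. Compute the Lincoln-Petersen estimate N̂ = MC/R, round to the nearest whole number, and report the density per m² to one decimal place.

N̂ = 518·2454/215 = 1271172/215 ≈ 5912.4 → 5912
Density = N̂ / area = 5912 / 156 ≈ 37.90 → 37.9 per m²

density ≈ 37.9 periwinkles per m²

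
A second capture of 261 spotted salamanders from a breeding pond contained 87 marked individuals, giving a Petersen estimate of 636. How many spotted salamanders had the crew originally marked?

From N = M·C/R: M = N·R / C = 636·87 / 261 = 55332 / 261 = 212.

M = 212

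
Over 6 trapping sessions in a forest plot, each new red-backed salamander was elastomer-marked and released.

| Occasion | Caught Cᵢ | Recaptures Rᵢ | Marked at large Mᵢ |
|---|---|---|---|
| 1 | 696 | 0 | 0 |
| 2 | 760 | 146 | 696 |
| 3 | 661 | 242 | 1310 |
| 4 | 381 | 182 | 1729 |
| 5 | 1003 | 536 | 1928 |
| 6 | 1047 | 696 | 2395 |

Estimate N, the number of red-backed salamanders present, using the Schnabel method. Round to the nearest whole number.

N ≈ 3604

Σ MᵢCᵢ = 0·696 + 696·760 + 1310·661 + 1729·381 + 1928·1003 + 2395·1047 = 0 + 528960 + 865910 + 658749 + 1933784 + 2507565 = 6494968
Σ Rᵢ = 0 + 146 + 242 + 182 + 536 + 696 = 1802
N̂ = 6494968 / 1802 ≈ 3604.3 → 3604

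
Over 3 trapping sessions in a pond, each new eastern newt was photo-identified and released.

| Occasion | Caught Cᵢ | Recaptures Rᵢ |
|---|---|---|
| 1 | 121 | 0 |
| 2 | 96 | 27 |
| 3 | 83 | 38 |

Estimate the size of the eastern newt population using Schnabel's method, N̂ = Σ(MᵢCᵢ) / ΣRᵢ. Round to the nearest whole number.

Marked at large before each occasion: Mᵢ = Σⱼ<ᵢ (Cⱼ − Rⱼ) → M1=0, M2=121, M3=190
Σ MᵢCᵢ = 0·121 + 121·96 + 190·83 = 0 + 11616 + 15770 = 27386
Σ Rᵢ = 0 + 27 + 38 = 65
N̂ = 27386 / 65 ≈ 421.3 → 421

N ≈ 421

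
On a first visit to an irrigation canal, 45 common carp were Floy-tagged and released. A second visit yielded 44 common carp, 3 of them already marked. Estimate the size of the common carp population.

Lincoln-Petersen assumes M/N = R/C, so N = M·C / R.
N = (45 × 44) / 3 = 1980 / 3 = 660

N = 660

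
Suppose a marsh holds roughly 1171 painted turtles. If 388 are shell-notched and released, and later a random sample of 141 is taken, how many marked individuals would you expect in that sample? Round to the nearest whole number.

The marked fraction of the population is 388/1171, so in a sample of 141 expect C·(M/N) marked.
E[R] = 388 × 141 / 1171 = 54708 / 1171 ≈ 46.7 → 47

expected recaptures ≈ 47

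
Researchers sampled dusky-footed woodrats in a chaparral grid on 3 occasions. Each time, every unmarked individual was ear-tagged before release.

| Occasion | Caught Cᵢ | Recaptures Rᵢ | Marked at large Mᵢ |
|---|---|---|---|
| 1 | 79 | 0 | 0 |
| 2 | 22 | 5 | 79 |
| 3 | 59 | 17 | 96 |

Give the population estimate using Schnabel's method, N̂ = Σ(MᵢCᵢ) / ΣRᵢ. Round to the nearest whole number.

N ≈ 336

Σ MᵢCᵢ = 0·79 + 79·22 + 96·59 = 0 + 1738 + 5664 = 7402
Σ Rᵢ = 0 + 5 + 17 = 22
N̂ = 7402 / 22 ≈ 336.45 → 336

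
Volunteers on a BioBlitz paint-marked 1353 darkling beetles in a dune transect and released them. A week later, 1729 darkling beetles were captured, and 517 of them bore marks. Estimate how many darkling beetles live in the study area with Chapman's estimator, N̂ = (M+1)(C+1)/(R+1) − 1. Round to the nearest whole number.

N̂ = (1353+1)(1729+1)/(517+1) − 1 = 1354·1730/518 − 1
= 2342420/518 − 1 ≈ 4522.0 − 1 ≈ 4521.0 → 4521

N ≈ 4521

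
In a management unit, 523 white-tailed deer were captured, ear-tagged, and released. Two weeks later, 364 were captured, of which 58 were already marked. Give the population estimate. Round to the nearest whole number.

Lincoln-Petersen assumes M/N = R/C, so N = M·C / R.
N = (523 × 364) / 58 = 190372 / 58 ≈ 3282.3 → 3282

N ≈ 3282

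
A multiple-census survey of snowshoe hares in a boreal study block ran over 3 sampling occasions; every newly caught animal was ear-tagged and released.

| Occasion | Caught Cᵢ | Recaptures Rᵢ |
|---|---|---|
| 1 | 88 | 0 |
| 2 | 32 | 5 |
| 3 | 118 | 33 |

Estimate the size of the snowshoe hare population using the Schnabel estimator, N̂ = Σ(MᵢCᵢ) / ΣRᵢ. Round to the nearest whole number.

Marked at large before each occasion: Mᵢ = Σⱼ<ᵢ (Cⱼ − Rⱼ) → M1=0, M2=88, M3=115
Σ MᵢCᵢ = 0·88 + 88·32 + 115·118 = 0 + 2816 + 13570 = 16386
Σ Rᵢ = 0 + 5 + 33 = 38
N̂ = 16386 / 38 ≈ 431.2 → 431

N ≈ 431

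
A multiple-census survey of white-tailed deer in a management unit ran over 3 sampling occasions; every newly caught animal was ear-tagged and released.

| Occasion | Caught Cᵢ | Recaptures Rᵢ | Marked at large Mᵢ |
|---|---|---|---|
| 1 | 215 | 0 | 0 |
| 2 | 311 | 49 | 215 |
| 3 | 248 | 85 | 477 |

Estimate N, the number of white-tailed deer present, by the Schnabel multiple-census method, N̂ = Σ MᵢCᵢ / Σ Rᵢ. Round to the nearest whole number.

Σ MᵢCᵢ = 0·215 + 215·311 + 477·248 = 0 + 66865 + 118296 = 185161
Σ Rᵢ = 0 + 49 + 85 = 134
N̂ = 185161 / 134 ≈ 1381.8 → 1382

N ≈ 1382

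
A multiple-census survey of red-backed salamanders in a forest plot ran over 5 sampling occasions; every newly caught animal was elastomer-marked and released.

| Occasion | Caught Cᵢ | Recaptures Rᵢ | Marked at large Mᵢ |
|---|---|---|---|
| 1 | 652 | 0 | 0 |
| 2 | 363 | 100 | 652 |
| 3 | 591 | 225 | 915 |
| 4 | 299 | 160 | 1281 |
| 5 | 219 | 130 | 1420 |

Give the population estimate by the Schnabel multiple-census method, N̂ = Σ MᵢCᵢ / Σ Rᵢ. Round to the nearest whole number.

Σ MᵢCᵢ = 0·652 + 652·363 + 915·591 + 1281·299 + 1420·219 = 0 + 236676 + 540765 + 383019 + 310980 = 1471440
Σ Rᵢ = 0 + 100 + 225 + 160 + 130 = 615
N̂ = 1471440 / 615 ≈ 2392.6 → 2393

N ≈ 2393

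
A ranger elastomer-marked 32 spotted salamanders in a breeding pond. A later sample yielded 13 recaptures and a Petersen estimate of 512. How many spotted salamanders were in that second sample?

C = 208

From N = M·C/R: C = N·R / M = 512·13 / 32 = 6656 / 32 = 208.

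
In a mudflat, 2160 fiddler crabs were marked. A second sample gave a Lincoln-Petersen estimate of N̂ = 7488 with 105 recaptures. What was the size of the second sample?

From N = M·C/R: C = N·R / M = 7488·105 / 2160 = 786240 / 2160 = 364.

C = 364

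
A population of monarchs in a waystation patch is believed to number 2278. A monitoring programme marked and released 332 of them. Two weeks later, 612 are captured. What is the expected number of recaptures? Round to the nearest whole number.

expected recaptures ≈ 89

The marked fraction of the population is 332/2278, so in a sample of 612 expect C·(M/N) marked.
E[R] = 332 × 612 / 2278 = 203184 / 2278 ≈ 89.2 → 89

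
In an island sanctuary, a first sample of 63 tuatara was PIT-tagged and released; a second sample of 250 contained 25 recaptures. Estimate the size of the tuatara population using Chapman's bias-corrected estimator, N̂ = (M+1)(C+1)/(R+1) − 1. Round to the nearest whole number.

N ≈ 617

N̂ = (63+1)(250+1)/(25+1) − 1 = 64·251/26 − 1
= 16064/26 − 1 ≈ 617.8 − 1 ≈ 616.8 → 617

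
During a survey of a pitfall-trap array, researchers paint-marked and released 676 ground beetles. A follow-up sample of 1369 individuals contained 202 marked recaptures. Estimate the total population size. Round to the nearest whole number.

N ≈ 4581

The marked fraction in the recapture sample should equal the marked fraction in the population: 202/1369 = 676/N.
N = (676 × 1369) / 202 = 925444 / 202 ≈ 4581.4 → 4581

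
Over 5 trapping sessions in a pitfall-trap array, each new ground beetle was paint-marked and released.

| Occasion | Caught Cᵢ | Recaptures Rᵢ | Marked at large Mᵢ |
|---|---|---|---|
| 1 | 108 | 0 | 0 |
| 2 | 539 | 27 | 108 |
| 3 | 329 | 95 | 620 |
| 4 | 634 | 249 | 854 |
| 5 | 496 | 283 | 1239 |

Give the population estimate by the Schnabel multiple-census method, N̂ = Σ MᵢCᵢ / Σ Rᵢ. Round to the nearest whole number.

N ≈ 2168

Σ MᵢCᵢ = 0·108 + 108·539 + 620·329 + 854·634 + 1239·496 = 0 + 58212 + 203980 + 541436 + 614544 = 1418172
Σ Rᵢ = 0 + 27 + 95 + 249 + 283 = 654
N̂ = 1418172 / 654 ≈ 2168.46 → 2168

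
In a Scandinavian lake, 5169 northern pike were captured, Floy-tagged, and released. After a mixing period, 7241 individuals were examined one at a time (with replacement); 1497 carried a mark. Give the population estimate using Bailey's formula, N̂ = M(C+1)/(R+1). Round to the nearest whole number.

N ≈ 24,989

N̂ = 5169·(7241+1)/(1497+1) = 5169·7242/1498 = 37433898/1498 ≈ 24989.3 → 24989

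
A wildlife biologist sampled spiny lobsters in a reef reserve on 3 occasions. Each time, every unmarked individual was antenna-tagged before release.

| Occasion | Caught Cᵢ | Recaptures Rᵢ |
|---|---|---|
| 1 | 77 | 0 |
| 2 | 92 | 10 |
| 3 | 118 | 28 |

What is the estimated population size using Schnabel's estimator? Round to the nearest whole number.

N ≈ 680

Marked at large before each occasion: Mᵢ = Σⱼ<ᵢ (Cⱼ − Rⱼ) → M1=0, M2=77, M3=159
Σ MᵢCᵢ = 0·77 + 77·92 + 159·118 = 0 + 7084 + 18762 = 25846
Σ Rᵢ = 0 + 10 + 28 = 38
N̂ = 25846 / 38 ≈ 680.2 → 680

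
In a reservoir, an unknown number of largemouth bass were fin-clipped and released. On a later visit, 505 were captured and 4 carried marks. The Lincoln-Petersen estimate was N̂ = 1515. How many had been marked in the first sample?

From N = M·C/R: M = N·R / C = 1515·4 / 505 = 6060 / 505 = 12.

M = 12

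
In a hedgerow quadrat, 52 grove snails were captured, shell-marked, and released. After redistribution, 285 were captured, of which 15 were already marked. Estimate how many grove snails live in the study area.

N = 988

The marked fraction in the recapture sample should equal the marked fraction in the population: 15/285 = 52/N.
N = (52 × 285) / 15 = 14820 / 15 = 988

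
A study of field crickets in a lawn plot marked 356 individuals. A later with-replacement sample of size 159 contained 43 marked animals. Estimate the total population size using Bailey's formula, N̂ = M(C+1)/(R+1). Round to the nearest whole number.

N ≈ 1295

N̂ = 356·(159+1)/(43+1) = 356·160/44 = 56960/44 ≈ 1294.5 → 1295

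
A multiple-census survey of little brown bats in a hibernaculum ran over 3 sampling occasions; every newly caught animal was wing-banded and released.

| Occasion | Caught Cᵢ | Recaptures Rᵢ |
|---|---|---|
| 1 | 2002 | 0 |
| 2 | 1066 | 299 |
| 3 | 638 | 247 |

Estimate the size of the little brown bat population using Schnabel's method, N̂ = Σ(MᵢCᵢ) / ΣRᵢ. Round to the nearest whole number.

N ≈ 7144

Marked at large before each occasion: Mᵢ = Σⱼ<ᵢ (Cⱼ − Rⱼ) → M1=0, M2=2002, M3=2769
Σ MᵢCᵢ = 0·2002 + 2002·1066 + 2769·638 = 0 + 2134132 + 1766622 = 3900754
Σ Rᵢ = 0 + 299 + 247 = 546
N̂ = 3900754 / 546 ≈ 7144.2 → 7144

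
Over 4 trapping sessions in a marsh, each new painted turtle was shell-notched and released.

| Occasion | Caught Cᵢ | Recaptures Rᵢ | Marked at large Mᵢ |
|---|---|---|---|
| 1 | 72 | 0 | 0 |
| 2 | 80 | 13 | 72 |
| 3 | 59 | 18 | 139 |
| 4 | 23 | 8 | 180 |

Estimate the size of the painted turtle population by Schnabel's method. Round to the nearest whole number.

Σ MᵢCᵢ = 0·72 + 72·80 + 139·59 + 180·23 = 0 + 5760 + 8201 + 4140 = 18101
Σ Rᵢ = 0 + 13 + 18 + 8 = 39
N̂ = 18101 / 39 ≈ 464.1 → 464

N ≈ 464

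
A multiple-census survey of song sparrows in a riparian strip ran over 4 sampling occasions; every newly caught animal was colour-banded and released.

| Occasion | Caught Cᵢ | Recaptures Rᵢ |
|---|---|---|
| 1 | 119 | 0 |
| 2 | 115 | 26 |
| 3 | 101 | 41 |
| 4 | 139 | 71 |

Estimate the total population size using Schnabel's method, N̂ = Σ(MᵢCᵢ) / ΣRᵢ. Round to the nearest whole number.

N ≈ 521

Marked at large before each occasion: Mᵢ = Σⱼ<ᵢ (Cⱼ − Rⱼ) → M1=0, M2=119, M3=208, M4=268
Σ MᵢCᵢ = 0·119 + 119·115 + 208·101 + 268·139 = 0 + 13685 + 21008 + 37252 = 71945
Σ Rᵢ = 0 + 26 + 41 + 71 = 138
N̂ = 71945 / 138 ≈ 521.3 → 521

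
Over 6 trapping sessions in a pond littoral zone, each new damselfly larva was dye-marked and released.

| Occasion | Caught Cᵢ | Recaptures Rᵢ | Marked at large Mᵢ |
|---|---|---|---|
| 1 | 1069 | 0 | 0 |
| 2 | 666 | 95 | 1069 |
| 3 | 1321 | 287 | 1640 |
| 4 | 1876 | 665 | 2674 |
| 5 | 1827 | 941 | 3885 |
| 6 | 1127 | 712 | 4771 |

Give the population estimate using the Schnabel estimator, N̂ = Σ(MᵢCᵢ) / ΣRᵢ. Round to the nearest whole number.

N ≈ 7544

Σ MᵢCᵢ = 0·1069 + 1069·666 + 1640·1321 + 2674·1876 + 3885·1827 + 4771·1127 = 0 + 711954 + 2166440 + 5016424 + 7097895 + 5376917 = 20369630
Σ Rᵢ = 0 + 95 + 287 + 665 + 941 + 712 = 2700
N̂ = 20369630 / 2700 ≈ 7544.3 → 7544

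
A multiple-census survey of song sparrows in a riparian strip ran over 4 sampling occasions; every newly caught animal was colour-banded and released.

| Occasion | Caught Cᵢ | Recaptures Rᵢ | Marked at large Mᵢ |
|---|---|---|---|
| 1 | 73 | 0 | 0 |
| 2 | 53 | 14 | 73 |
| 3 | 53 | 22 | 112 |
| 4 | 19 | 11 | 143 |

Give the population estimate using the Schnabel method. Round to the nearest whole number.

Σ MᵢCᵢ = 0·73 + 73·53 + 112·53 + 143·19 = 0 + 3869 + 5936 + 2717 = 12522
Σ Rᵢ = 0 + 14 + 22 + 11 = 47
N̂ = 12522 / 47 ≈ 266.4 → 266

N ≈ 266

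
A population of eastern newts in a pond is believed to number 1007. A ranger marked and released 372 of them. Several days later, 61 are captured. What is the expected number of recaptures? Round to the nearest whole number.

Expected recaptures E[R] = M·C / N.
E[R] = 372 × 61 / 1007 = 22692 / 1007 ≈ 22.5 → 23

expected recaptures ≈ 23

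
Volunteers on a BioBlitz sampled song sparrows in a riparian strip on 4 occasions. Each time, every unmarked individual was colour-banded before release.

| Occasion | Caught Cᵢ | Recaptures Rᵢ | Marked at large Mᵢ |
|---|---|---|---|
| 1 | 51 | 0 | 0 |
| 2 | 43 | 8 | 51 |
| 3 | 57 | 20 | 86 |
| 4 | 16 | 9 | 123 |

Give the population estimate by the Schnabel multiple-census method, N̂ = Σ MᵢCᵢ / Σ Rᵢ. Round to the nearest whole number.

Σ MᵢCᵢ = 0·51 + 51·43 + 86·57 + 123·16 = 0 + 2193 + 4902 + 1968 = 9063
Σ Rᵢ = 0 + 8 + 20 + 9 = 37
N̂ = 9063 / 37 ≈ 244.9 → 245

N ≈ 245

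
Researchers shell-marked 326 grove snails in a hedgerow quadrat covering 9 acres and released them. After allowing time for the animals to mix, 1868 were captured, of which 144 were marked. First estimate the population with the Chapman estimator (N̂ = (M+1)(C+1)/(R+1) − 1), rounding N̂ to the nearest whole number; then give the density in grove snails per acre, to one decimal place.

density ≈ 468.2 grove snails per acre

N̂ = 327·1869/145 − 1 = 611163/145 − 1 ≈ 4213.9 → 4214
Density = N̂ / area = 4214 / 9 ≈ 468.22 → 468.2 per acre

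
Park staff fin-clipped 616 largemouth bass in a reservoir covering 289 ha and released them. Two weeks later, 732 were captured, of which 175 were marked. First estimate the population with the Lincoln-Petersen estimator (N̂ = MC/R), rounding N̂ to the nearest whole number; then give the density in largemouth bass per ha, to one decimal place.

density ≈ 8.9 largemouth bass per ha

N̂ = 616·732/175 = 450912/175 ≈ 2576.6 → 2577
Density = N̂ / area = 2577 / 289 ≈ 8.92 → 8.9 per ha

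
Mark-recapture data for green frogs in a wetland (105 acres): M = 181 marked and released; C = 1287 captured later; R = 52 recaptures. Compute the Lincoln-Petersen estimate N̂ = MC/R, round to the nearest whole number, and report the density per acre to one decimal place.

density ≈ 42.7 green frogs per acre

N̂ = 181·1287/52 = 232947/52 ≈ 4479.8 → 4480
Density = N̂ / area = 4480 / 105 ≈ 42.67 → 42.7 per acre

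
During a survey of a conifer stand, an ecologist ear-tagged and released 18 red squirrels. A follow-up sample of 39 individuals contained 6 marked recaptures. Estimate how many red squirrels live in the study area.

N = (18 × 39) / 6 = 702 / 6 = 117

N = 117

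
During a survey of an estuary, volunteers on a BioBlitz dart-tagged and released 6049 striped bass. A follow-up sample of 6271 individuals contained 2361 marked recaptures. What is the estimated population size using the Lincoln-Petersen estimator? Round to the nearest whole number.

The marked fraction in the recapture sample should equal the marked fraction in the population: 2361/6271 = 6049/N.
N = (6049 × 6271) / 2361 = 37933279 / 2361 ≈ 16066.6 → 16067

N ≈ 16,067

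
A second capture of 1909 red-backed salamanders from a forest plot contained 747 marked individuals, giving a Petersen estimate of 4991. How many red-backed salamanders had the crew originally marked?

M = 1953

From N = M·C/R: M = N·R / C = 4991·747 / 1909 = 3728277 / 1909 = 1953.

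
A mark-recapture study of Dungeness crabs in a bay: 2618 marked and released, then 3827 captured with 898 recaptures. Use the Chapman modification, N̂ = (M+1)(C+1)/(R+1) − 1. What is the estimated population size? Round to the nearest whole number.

N̂ = (2618+1)(3827+1)/(898+1) − 1 = 2619·3828/899 − 1
= 10025532/899 − 1 ≈ 11151.9 − 1 ≈ 11150.9 → 11151

N ≈ 11,151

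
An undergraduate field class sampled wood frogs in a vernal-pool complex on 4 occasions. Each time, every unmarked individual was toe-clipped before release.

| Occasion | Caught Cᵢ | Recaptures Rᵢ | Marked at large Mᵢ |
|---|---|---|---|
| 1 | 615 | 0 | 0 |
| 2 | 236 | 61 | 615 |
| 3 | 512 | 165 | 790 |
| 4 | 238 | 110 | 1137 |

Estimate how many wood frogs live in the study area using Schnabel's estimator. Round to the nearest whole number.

Σ MᵢCᵢ = 0·615 + 615·236 + 790·512 + 1137·238 = 0 + 145140 + 404480 + 270606 = 820226
Σ Rᵢ = 0 + 61 + 165 + 110 = 336
N̂ = 820226 / 336 ≈ 2441.1 → 2441

N ≈ 2441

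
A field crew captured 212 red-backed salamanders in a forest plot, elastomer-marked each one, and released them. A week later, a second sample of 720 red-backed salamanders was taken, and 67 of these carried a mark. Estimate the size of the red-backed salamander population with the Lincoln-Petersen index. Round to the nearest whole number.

N = (212 × 720) / 67 = 152640 / 67 ≈ 2278.2 → 2278

N ≈ 2278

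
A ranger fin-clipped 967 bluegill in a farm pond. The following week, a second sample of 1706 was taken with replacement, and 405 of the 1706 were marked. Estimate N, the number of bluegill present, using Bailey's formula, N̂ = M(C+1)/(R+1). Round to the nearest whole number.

N̂ = 967·(1706+1)/(405+1) = 967·1707/406 = 1650669/406 ≈ 4065.7 → 4066

N ≈ 4066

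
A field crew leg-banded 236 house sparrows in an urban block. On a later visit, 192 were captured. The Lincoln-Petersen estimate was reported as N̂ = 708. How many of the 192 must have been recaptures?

R = 64

From N = M·C/R: R = M·C / N = 236·192 / 708 = 45312 / 708 = 64.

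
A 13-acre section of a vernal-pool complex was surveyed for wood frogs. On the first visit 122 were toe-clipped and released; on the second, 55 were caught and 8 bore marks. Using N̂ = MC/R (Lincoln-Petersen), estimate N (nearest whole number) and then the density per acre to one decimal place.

density ≈ 64.5 wood frogs per acre

N̂ = 122·55/8 = 6710/8 ≈ 838.8 → 839
Density = N̂ / area = 839 / 13 ≈ 64.54 → 64.5 per acre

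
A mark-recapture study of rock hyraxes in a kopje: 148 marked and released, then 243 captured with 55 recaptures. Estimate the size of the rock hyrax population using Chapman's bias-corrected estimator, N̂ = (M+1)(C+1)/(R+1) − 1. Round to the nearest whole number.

N ≈ 648

N̂ = (148+1)(243+1)/(55+1) − 1 = 149·244/56 − 1
= 36356/56 − 1 ≈ 649.2 − 1 ≈ 648.2 → 648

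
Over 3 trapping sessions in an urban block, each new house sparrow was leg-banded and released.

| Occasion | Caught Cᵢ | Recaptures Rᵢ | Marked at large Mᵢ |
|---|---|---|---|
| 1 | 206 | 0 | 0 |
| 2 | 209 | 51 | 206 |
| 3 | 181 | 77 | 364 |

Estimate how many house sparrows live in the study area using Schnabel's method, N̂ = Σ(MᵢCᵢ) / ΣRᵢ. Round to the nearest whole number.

Σ MᵢCᵢ = 0·206 + 206·209 + 364·181 = 0 + 43054 + 65884 = 108938
Σ Rᵢ = 0 + 51 + 77 = 128
N̂ = 108938 / 128 ≈ 851.1 → 851

N ≈ 851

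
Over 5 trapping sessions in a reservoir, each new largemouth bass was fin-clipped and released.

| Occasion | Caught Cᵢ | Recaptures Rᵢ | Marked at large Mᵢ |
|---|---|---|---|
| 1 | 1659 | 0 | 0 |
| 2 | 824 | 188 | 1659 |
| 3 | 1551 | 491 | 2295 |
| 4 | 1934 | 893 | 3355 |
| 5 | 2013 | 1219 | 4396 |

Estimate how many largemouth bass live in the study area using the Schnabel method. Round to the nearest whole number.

N ≈ 7261

Σ MᵢCᵢ = 0·1659 + 1659·824 + 2295·1551 + 3355·1934 + 4396·2013 = 0 + 1367016 + 3559545 + 6488570 + 8849148 = 20264279
Σ Rᵢ = 0 + 188 + 491 + 893 + 1219 = 2791
N̂ = 20264279 / 2791 ≈ 7260.6 → 7261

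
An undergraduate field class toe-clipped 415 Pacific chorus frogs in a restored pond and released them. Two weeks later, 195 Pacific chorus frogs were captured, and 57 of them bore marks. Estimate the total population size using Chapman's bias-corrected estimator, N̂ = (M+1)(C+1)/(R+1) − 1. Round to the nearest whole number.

N̂ = (415+1)(195+1)/(57+1) − 1 = 416·196/58 − 1
= 81536/58 − 1 ≈ 1405.8 − 1 ≈ 1404.8 → 1405

N ≈ 1405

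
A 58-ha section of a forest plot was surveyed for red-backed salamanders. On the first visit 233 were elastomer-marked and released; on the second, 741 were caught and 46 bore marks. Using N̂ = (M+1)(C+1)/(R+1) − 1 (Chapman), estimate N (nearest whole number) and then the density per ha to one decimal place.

density ≈ 63.7 red-backed salamanders per ha

N̂ = 234·742/47 − 1 = 173628/47 − 1 ≈ 3693.2 → 3693
Density = N̂ / area = 3693 / 58 ≈ 63.67 → 63.7 per ha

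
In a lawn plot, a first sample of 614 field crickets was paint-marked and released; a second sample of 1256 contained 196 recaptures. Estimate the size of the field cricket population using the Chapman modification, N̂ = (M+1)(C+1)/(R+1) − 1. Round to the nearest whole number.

N̂ = (614+1)(1256+1)/(196+1) − 1 = 615·1257/197 − 1
= 773055/197 − 1 ≈ 3924.1 − 1 ≈ 3923.1 → 3923

N ≈ 3923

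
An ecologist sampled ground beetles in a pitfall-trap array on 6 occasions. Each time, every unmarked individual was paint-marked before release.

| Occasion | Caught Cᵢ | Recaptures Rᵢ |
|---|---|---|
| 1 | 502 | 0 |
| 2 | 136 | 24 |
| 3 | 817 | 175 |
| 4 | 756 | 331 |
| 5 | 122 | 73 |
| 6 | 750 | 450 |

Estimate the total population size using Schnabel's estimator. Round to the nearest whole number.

N ≈ 2870

Marked at large before each occasion: Mᵢ = Σⱼ<ᵢ (Cⱼ − Rⱼ) → M1=0, M2=502, M3=614, M4=1256, M5=1681, M6=1730
Σ MᵢCᵢ = 0·502 + 502·136 + 614·817 + 1256·756 + 1681·122 + 1730·750 = 0 + 68272 + 501638 + 949536 + 205082 + 1297500 = 3022028
Σ Rᵢ = 0 + 24 + 175 + 331 + 73 + 450 = 1053
N̂ = 3022028 / 1053 ≈ 2869.9 → 2870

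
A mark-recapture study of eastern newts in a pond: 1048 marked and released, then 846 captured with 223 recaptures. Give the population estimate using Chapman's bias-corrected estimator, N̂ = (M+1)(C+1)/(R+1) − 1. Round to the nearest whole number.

N̂ = (1048+1)(846+1)/(223+1) − 1 = 1049·847/224 − 1
= 888503/224 − 1 ≈ 3966.5 − 1 ≈ 3965.5 → 3966

N ≈ 3966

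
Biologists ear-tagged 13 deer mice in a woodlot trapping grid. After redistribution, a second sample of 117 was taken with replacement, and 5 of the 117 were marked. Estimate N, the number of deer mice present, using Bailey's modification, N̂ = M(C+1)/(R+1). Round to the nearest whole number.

N̂ = 13·(117+1)/(5+1) = 13·118/6 = 1534/6 ≈ 255.7 → 256

N ≈ 256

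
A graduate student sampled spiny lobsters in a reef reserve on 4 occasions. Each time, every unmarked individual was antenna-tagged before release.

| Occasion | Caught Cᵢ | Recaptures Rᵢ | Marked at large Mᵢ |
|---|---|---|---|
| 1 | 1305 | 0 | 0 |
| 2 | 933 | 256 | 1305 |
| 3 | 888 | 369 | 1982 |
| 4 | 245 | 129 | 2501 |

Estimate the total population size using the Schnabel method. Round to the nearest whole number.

N ≈ 4762

Σ MᵢCᵢ = 0·1305 + 1305·933 + 1982·888 + 2501·245 = 0 + 1217565 + 1760016 + 612745 = 3590326
Σ Rᵢ = 0 + 256 + 369 + 129 = 754
N̂ = 3590326 / 754 ≈ 4761.7 → 4762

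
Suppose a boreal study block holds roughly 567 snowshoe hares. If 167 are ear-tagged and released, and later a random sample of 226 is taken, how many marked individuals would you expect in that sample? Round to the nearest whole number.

Expected recaptures E[R] = M·C / N.
E[R] = 167 × 226 / 567 = 37742 / 567 ≈ 66.6 → 67

expected recaptures ≈ 67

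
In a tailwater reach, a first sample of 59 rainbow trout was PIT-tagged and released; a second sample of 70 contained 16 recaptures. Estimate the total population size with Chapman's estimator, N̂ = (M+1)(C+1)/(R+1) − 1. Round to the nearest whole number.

N̂ = (59+1)(70+1)/(16+1) − 1 = 60·71/17 − 1
= 4260/17 − 1 ≈ 250.6 − 1 ≈ 249.6 → 250

N ≈ 250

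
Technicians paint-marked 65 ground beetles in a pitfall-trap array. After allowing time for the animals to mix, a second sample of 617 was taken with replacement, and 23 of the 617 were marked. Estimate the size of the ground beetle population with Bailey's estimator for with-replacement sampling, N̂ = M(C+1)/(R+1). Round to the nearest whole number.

N ≈ 1674

N̂ = 65·(617+1)/(23+1) = 65·618/24 = 40170/24 ≈ 1673.8 → 1674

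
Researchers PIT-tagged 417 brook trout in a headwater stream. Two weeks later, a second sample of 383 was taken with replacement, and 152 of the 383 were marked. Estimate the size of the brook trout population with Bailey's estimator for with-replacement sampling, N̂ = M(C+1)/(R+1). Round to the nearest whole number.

N ≈ 1047

N̂ = 417·(383+1)/(152+1) = 417·384/153 = 160128/153 ≈ 1046.6 → 1047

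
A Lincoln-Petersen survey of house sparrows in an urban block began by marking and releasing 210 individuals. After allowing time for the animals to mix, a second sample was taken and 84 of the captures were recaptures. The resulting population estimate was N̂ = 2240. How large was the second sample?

C = 896

From N = M·C/R: C = N·R / M = 2240·84 / 210 = 188160 / 210 = 896.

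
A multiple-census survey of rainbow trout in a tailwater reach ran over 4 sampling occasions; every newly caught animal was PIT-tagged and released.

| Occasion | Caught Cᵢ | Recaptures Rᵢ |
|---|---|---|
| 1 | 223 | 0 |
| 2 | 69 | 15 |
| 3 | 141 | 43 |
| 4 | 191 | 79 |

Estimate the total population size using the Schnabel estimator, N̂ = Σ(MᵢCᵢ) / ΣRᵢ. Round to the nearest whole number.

N ≈ 920

Marked at large before each occasion: Mᵢ = Σⱼ<ᵢ (Cⱼ − Rⱼ) → M1=0, M2=223, M3=277, M4=375
Σ MᵢCᵢ = 0·223 + 223·69 + 277·141 + 375·191 = 0 + 15387 + 39057 + 71625 = 126069
Σ Rᵢ = 0 + 15 + 43 + 79 = 137
N̂ = 126069 / 137 ≈ 920.2 → 920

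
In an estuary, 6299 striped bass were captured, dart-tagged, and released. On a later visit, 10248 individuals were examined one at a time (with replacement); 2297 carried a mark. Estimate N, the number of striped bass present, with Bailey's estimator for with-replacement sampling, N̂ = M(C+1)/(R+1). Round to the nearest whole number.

N̂ = 6299·(10248+1)/(2297+1) = 6299·10249/2298 = 64558451/2298 ≈ 28093.3 → 28093

N ≈ 28,093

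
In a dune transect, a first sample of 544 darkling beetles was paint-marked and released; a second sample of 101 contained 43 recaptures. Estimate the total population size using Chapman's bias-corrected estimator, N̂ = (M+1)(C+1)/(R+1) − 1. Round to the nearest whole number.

N̂ = (544+1)(101+1)/(43+1) − 1 = 545·102/44 − 1
= 55590/44 − 1 ≈ 1263.4 − 1 ≈ 1262.4 → 1262

N ≈ 1262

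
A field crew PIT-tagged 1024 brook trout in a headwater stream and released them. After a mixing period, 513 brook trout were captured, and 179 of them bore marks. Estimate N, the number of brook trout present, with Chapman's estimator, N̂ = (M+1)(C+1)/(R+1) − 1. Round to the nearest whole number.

N ≈ 2926

N̂ = (1024+1)(513+1)/(179+1) − 1 = 1025·514/180 − 1
= 526850/180 − 1 ≈ 2926.9 − 1 ≈ 2925.9 → 2926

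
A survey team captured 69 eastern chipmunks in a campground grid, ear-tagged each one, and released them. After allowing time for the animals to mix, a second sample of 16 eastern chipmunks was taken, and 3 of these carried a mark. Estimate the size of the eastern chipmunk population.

N = 368

N = (69 × 16) / 3 = 1104 / 3 = 368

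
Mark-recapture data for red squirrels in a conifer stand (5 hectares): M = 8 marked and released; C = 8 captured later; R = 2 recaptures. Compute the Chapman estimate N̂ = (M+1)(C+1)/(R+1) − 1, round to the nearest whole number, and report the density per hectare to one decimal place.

density ≈ 5.2 red squirrels per hectare

N̂ = 9·9/3 − 1 = 81/3 − 1 = 26
Density = N̂ / area = 26 / 5 ≈ 5.20 → 5.2 per hectare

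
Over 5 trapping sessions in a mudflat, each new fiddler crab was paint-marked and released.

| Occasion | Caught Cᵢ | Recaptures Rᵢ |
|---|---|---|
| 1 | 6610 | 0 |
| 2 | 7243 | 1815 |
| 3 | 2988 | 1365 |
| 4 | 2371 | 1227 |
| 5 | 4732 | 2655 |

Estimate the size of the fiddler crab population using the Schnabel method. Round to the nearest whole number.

Marked at large before each occasion: Mᵢ = Σⱼ<ᵢ (Cⱼ − Rⱼ) → M1=0, M2=6610, M3=12038, M4=13661, M5=14805
Σ MᵢCᵢ = 0·6610 + 6610·7243 + 12038·2988 + 13661·2371 + 14805·4732 = 0 + 47876230 + 35969544 + 32390231 + 70057260 = 186293265
Σ Rᵢ = 0 + 1815 + 1365 + 1227 + 2655 = 7062
N̂ = 186293265 / 7062 ≈ 26379.7 → 26380

N ≈ 26,380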